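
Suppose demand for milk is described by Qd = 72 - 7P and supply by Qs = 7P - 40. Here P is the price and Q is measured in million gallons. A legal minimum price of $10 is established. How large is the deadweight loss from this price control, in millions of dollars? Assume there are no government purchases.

Equilibrium: 72 - 7P = 7P - 40, so 112 = 14P and P* = 8, Q* = 16.
The floor of 10 is above the equilibrium price 8, so it binds.
At P = 10: Qd = 72 - 7·10 = 2 and Qs = 7·10 - 40 = 30.
Quantity traded falls to 2. At Q = 2 the demand price is (72 - 2)/7 = 10 and the supply price is (40 + 2)/7 = 6.
Deadweight loss = ½ · (10 - 6) · (16 - 2) = ½ · 4 · 14 = 28.

28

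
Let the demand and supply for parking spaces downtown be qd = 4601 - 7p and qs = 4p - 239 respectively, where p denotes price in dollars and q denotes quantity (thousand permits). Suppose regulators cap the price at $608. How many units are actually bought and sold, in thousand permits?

1521

Without the control the market clears where 4601 - 7p = 4p - 239, i.e. p* = 440 and q* = 1521.
The ceiling of 608 is above the equilibrium price 440, so it is not binding; the market clears at p* = 440, q* = 1521.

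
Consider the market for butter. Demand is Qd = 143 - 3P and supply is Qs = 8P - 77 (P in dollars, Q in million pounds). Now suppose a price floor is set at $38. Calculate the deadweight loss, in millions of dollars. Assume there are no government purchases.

Without the control the market clears where 143 - 3P = 8P - 77, i.e. P* = 20 and Q* = 83.
The floor of 38 is above the equilibrium price 20, so it binds.
At P = 38: Qd = 143 - 3·38 = 29 and Qs = 8·38 - 77 = 227.
Quantity traded falls to 29. At Q = 29 the demand price is (143 - 29)/3 = 38 and the supply price is (77 + 29)/8 = 13.25.
Deadweight loss = ½ · (38 - 13.25) · (83 - 29) = ½ · 24.75 · 54 = 668.25.

668.25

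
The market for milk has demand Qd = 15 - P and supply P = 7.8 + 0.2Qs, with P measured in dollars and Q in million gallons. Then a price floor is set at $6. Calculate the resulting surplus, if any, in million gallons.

0

Rearranging supply gives Qs = 5P - 39. Without the control the market clears where 15 - P = 5P - 39, i.e. P* = 9 and Q* = 6.
Since 6 is below P* = 9, the floor does not bind and the free-market outcome prevails.
Since the control does not bind, there is no surplus.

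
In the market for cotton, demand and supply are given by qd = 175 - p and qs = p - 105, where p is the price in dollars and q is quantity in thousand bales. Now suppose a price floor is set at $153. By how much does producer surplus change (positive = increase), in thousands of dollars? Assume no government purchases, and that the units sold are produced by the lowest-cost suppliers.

201.5

In a free market, 175 - p = p - 105 gives the equilibrium p* = 140, q* = 35.
Because the floor (153) lies above the market-clearing price, it is binding.
At p = 153: qd = 175 - 153 = 22 and qs = 153 - 105 = 48.
Producer surplus without the control is ½ · (140 - 105) · 35 = 612.5.
With the floor, 22 units are sold at 153. The supply price at q = 22 is 127, so PS = ½ · [(153 - 105) + (153 - 127)] · 22 = 814.
Change in producer surplus = 814 - 612.5 = 201.5.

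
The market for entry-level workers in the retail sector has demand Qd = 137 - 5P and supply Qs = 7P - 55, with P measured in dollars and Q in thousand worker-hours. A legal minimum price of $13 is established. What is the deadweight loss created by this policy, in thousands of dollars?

Equilibrium: 137 - 5P = 7P - 55, so 192 = 12P and P* = 16, Q* = 57.
The floor of 13 is below the equilibrium price 16, so it is not binding; the market clears at P* = 16, Q* = 57.
Since the control does not bind, no trades are prevented and deadweight loss is zero.

0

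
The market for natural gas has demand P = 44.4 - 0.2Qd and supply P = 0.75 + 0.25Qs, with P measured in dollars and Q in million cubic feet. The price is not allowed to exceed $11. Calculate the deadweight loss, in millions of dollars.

Rearranging demand gives Qd = 222 - 5P; rearranging supply gives Qs = 4P - 3. Equilibrium: 222 - 5P = 4P - 3, so 225 = 9P and P* = 25, Q* = 97.
The ceiling of 11 is below the equilibrium price 25, so it binds.
At P = 11: Qd = 222 - 5·11 = 167 and Qs = 4·11 - 3 = 41.
Quantity traded falls to 41. At Q = 41 the demand price is (222 - 41)/5 = 36.2 and the supply price is (3 + 41)/4 = 11.
Deadweight loss = ½ · (36.2 - 11) · (97 - 41) = ½ · 25.2 · 56 = 705.6.

705.6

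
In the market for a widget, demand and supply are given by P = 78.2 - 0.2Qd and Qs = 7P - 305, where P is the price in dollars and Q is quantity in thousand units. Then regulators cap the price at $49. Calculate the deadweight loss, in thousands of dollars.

Rearranging demand gives Qd = 391 - 5P. Setting quantity demanded equal to quantity supplied, 391 - 5P = 7P - 305, gives P* = 58 and Q* = 101.
The ceiling of 49 is below the equilibrium price 58, so it binds.
At P = 49: Qd = 391 - 5·49 = 146 and Qs = 7·49 - 305 = 38.
Quantity traded falls to 38. At Q = 38 the demand price is (391 - 38)/5 = 70.6 and the supply price is (305 + 38)/7 = 49.
Deadweight loss = ½ · (70.6 - 49) · (101 - 38) = ½ · 21.6 · 63 = 680.4.

680.4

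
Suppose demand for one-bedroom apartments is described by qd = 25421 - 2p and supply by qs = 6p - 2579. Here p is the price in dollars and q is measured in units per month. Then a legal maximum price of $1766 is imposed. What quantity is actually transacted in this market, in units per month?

8017

Equilibrium: 25421 - 2p = 6p - 2579, so 28000 = 8p and p* = 3500, q* = 18421.
The ceiling of 1766 is below the equilibrium price 3500, so it binds.
At p = 1766: qd = 25421 - 2·1766 = 21889 and qs = 6·1766 - 2579 = 8017.
The quantity actually transacted is the short side, supply: 8017.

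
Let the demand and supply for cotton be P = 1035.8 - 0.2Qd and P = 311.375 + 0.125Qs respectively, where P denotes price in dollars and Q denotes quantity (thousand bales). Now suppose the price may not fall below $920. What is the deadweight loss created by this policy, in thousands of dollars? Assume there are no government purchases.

442406.25

Rearranging demand gives Qd = 5179 - 5P; rearranging supply gives Qs = 8P - 2491. Without the control the market clears where 5179 - 5P = 8P - 2491, i.e. P* = 590 and Q* = 2229.
Since 920 > 590, the floor is binding.
At P = 920: Qd = 5179 - 5·920 = 579 and Qs = 8·920 - 2491 = 4869.
Quantity traded falls to 579. At Q = 579 the demand price is (5179 - 579)/5 = 920 and the supply price is (2491 + 579)/8 = 383.75.
Deadweight loss = ½ · (920 - 383.75) · (2229 - 579) = ½ · 536.25 · 1650 = 442406.25.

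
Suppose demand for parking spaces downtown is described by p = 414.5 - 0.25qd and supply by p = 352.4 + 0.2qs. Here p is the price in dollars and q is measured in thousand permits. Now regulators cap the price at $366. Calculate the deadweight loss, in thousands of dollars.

1102.5

Rearranging demand gives qd = 1658 - 4p; rearranging supply gives qs = 5p - 1762. Equilibrium: 1658 - 4p = 5p - 1762, so 3420 = 9p and p* = 380, q* = 138.
The ceiling of 366 is below the equilibrium price 380, so it binds.
At p = 366: qd = 1658 - 4·366 = 194 and qs = 5·366 - 1762 = 68.
Quantity traded falls to 68. At q = 68 the demand price is (1658 - 68)/4 = 397.5 and the supply price is (1762 + 68)/5 = 366.
Deadweight loss = ½ · (397.5 - 366) · (138 - 68) = ½ · 31.5 · 70 = 1102.5.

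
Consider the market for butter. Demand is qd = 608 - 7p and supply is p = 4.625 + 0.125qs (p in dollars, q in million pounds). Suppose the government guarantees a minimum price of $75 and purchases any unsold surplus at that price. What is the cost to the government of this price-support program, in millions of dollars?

Rearranging supply gives qs = 8p - 37. In a free market, 608 - 7p = 8p - 37 gives the equilibrium p* = 43, q* = 307.
Because the floor (75) lies above the market-clearing price, it is binding.
At p = 75: qd = 608 - 7·75 = 83 and qs = 8·75 - 37 = 563.
Surplus = qs - qd = 480.
Government expenditure = surplus × support price = 480 × 75 = 36000.

36000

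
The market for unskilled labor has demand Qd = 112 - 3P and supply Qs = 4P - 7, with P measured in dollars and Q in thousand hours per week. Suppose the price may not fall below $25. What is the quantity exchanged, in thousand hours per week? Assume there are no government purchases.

37

Setting quantity demanded equal to quantity supplied, 112 - 3P = 4P - 7, gives P* = 17 and Q* = 61.
Since 25 > 17, the floor is binding.
At P = 25: Qd = 112 - 3·25 = 37 and Qs = 4·25 - 7 = 93.
The quantity actually transacted is the short side, demand: 37.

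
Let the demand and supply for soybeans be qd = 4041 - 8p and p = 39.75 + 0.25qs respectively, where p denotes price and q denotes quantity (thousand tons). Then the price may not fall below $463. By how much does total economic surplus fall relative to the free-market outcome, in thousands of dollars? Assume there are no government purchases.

Rearranging supply gives qs = 4p - 159. In a free market, 4041 - 8p = 4p - 159 gives the equilibrium p* = 350, q* = 1241.
Because the floor (463) lies above the market-clearing price, it is binding.
At p = 463: qd = 4041 - 8·463 = 337 and qs = 4·463 - 159 = 1693.
Quantity traded falls to 337. At q = 337 the demand price is (4041 - 337)/8 = 463 and the supply price is (159 + 337)/4 = 124.
Deadweight loss = ½ · (463 - 124) · (1241 - 337) = ½ · 339 · 904 = 153228.

153228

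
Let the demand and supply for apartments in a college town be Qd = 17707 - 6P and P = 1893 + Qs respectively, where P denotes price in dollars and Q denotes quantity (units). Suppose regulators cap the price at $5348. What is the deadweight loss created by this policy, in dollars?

Rearranging supply gives Qs = P - 1893. Setting quantity demanded equal to quantity supplied, 17707 - 6P = P - 1893, gives P* = 2800 and Q* = 907.
Since 5348 is above P* = 2800, the ceiling does not bind and the free-market outcome prevails.
Since the control does not bind, no trades are prevented and deadweight loss is zero.

0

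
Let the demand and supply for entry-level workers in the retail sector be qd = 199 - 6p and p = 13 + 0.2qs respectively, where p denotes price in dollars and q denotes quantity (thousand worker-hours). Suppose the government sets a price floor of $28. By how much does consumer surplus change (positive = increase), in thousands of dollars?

Rearranging supply gives qs = 5p - 65. Without the control the market clears where 199 - 6p = 5p - 65, i.e. p* = 24 and q* = 55.
Since 28 > 24, the floor is binding.
At p = 28: qd = 199 - 6·28 = 31 and qs = 5·28 - 65 = 75.
Consumer surplus without the control is ½ · (199/6 - 24) · 55 = 3025/12.
With the floor, consumers buy 31 units at 28, so CS = ½ · (199/6 - 28) · 31 = 961/12.
Change in consumer surplus = 961/12 - 3025/12 = -172.

-172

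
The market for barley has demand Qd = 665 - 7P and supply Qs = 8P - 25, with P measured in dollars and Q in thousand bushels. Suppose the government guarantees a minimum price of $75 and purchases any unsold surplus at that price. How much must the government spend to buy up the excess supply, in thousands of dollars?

Equilibrium: 665 - 7P = 8P - 25, so 690 = 15P and P* = 46, Q* = 343.
Since 75 > 46, the floor is binding.
At P = 75: Qd = 665 - 7·75 = 140 and Qs = 8·75 - 25 = 575.
Surplus = Qs - Qd = 435.
Government expenditure = surplus × support price = 435 × 75 = 32625.

32625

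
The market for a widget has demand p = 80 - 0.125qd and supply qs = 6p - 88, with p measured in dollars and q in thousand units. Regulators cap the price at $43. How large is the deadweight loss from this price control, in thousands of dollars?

Rearranging demand gives qd = 640 - 8p. Setting quantity demanded equal to quantity supplied, 640 - 8p = 6p - 88, gives p* = 52 and q* = 224.
Because the ceiling (43) lies below the market-clearing price, it is binding.
At p = 43: qd = 640 - 8·43 = 296 and qs = 6·43 - 88 = 170.
Quantity traded falls to 170. At q = 170 the demand price is (640 - 170)/8 = 58.75 and the supply price is (88 + 170)/6 = 43.
Deadweight loss = ½ · (58.75 - 43) · (224 - 170) = ½ · 15.75 · 54 = 425.25.

425.25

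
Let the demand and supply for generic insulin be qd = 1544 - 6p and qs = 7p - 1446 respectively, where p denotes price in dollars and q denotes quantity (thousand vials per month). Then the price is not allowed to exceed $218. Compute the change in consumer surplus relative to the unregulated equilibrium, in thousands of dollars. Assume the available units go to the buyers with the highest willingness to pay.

372

Equilibrium: 1544 - 6p = 7p - 1446, so 2990 = 13p and p* = 230, q* = 164.
The ceiling of 218 is below the equilibrium price 230, so it binds.
At p = 218: qd = 1544 - 6·218 = 236 and qs = 7·218 - 1446 = 80.
Consumer surplus without the control is ½ · (772/3 - 230) · 164 = 6724/3.
With the ceiling, 80 units are sold at 218 (assume they go to the highest-value buyers). The demand price at q = 80 is 244, so CS = ½ · [(772/3 - 218) + (244 - 218)] · 80 = 7840/3.
Change in consumer surplus = 7840/3 - 6724/3 = 372.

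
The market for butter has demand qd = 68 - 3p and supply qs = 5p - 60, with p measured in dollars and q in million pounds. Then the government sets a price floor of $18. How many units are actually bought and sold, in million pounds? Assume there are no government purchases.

14

Without the control the market clears where 68 - 3p = 5p - 60, i.e. p* = 16 and q* = 20.
Because the floor (18) lies above the market-clearing price, it is binding.
At p = 18: qd = 68 - 3·18 = 14 and qs = 5·18 - 60 = 30.
The quantity actually transacted is the short side, demand: 14.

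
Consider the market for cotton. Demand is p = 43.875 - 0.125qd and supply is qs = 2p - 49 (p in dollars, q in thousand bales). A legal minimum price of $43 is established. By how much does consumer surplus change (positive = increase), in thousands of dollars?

Rearranging demand gives qd = 351 - 8p. Without the control the market clears where 351 - 8p = 2p - 49, i.e. p* = 40 and q* = 31.
The floor of 43 is above the equilibrium price 40, so it binds.
At p = 43: qd = 351 - 8·43 = 7 and qs = 2·43 - 49 = 37.
Consumer surplus without the control is ½ · (43.875 - 40) · 31 = 60.0625.
With the floor, consumers buy 7 units at 43, so CS = ½ · (43.875 - 43) · 7 = 3.0625.
Change in consumer surplus = 3.0625 - 60.0625 = -57.

-57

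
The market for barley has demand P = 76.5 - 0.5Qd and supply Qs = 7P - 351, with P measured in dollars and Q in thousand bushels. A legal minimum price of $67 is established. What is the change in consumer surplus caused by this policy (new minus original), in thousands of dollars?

Rearranging demand gives Qd = 153 - 2P. In a free market, 153 - 2P = 7P - 351 gives the equilibrium P* = 56, Q* = 41.
Because the floor (67) lies above the market-clearing price, it is binding.
At P = 67: Qd = 153 - 2·67 = 19 and Qs = 7·67 - 351 = 118.
Consumer surplus without the control is ½ · (76.5 - 56) · 41 = 420.25.
With the floor, consumers buy 19 units at 67, so CS = ½ · (76.5 - 67) · 19 = 90.25.
Change in consumer surplus = 90.25 - 420.25 = -330.

-330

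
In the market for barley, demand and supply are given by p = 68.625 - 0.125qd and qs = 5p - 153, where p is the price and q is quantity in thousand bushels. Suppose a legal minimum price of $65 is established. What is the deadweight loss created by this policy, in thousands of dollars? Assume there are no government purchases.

Rearranging demand gives qd = 549 - 8p. In a free market, 549 - 8p = 5p - 153 gives the equilibrium p* = 54, q* = 117.
Since 65 > 54, the floor is binding.
At p = 65: qd = 549 - 8·65 = 29 and qs = 5·65 - 153 = 172.
Quantity traded falls to 29. At q = 29 the demand price is (549 - 29)/8 = 65 and the supply price is (153 + 29)/5 = 36.4.
Deadweight loss = ½ · (65 - 36.4) · (117 - 29) = ½ · 28.6 · 88 = 1258.4.

1258.4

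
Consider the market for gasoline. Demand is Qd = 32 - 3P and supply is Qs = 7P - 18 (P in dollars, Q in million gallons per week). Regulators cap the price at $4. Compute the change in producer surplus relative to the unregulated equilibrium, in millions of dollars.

-13.5

Equilibrium: 32 - 3P = 7P - 18, so 50 = 10P and P* = 5, Q* = 17.
Because the ceiling (4) lies below the market-clearing price, it is binding.
At P = 4: Qd = 32 - 3·4 = 20 and Qs = 7·4 - 18 = 10.
Producer surplus without the control is ½ · (5 - 18/7) · 17 = 289/14.
With the ceiling, producers sell 10 units at 4, so PS = ½ · (4 - 18/7) · 10 = 50/7.
Change in producer surplus = 50/7 - 289/14 = -13.5.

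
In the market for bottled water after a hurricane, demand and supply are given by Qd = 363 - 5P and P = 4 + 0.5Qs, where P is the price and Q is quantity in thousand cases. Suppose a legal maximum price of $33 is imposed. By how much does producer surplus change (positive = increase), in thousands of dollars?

Rearranging supply gives Qs = 2P - 8. Equilibrium: 363 - 5P = 2P - 8, so 371 = 7P and P* = 53, Q* = 98.
Since 33 < 53, the ceiling is binding.
At P = 33: Qd = 363 - 5·33 = 198 and Qs = 2·33 - 8 = 58.
Producer surplus without the control is ½ · (53 - 4) · 98 = 2401.
With the ceiling, producers sell 58 units at 33, so PS = ½ · (33 - 4) · 58 = 841.
Change in producer surplus = 841 - 2401 = -1560.

-1560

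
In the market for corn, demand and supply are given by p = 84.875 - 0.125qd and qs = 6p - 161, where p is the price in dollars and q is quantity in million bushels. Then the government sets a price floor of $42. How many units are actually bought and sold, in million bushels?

Rearranging demand gives qd = 679 - 8p. Equilibrium: 679 - 8p = 6p - 161, so 840 = 14p and p* = 60, q* = 199.
The floor of 42 is below the equilibrium price 60, so it is not binding; the market clears at p* = 60, q* = 199.

199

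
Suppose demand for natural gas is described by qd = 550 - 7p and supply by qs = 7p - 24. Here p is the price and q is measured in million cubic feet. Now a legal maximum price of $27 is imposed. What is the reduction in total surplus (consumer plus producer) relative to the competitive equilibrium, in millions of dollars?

Equilibrium: 550 - 7p = 7p - 24, so 574 = 14p and p* = 41, q* = 263.
The ceiling of 27 is below the equilibrium price 41, so it binds.
At p = 27: qd = 550 - 7·27 = 361 and qs = 7·27 - 24 = 165.
Quantity traded falls to 165. At q = 165 the demand price is (550 - 165)/7 = 55 and the supply price is (24 + 165)/7 = 27.
Deadweight loss = ½ · (55 - 27) · (263 - 165) = ½ · 28 · 98 = 1372.

1372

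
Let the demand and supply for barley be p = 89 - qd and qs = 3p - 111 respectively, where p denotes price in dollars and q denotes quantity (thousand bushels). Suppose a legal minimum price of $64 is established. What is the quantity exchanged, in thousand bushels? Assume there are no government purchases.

Rearranging demand gives qd = 89 - p. Equilibrium: 89 - p = 3p - 111, so 200 = 4p and p* = 50, q* = 39.
Since 64 > 50, the floor is binding.
At p = 64: qd = 89 - 64 = 25 and qs = 3·64 - 111 = 81.
The quantity actually transacted is the short side, demand: 25.

25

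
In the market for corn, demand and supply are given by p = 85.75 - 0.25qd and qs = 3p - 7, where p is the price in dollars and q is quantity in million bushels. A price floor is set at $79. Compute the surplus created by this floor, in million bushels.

Rearranging demand gives qd = 343 - 4p. Without the control the market clears where 343 - 4p = 3p - 7, i.e. p* = 50 and q* = 143.
The floor of 79 is above the equilibrium price 50, so it binds.
At p = 79: qd = 343 - 4·79 = 27 and qs = 3·79 - 7 = 230.
Surplus = qs - qd = 230 - 27 = 203.

203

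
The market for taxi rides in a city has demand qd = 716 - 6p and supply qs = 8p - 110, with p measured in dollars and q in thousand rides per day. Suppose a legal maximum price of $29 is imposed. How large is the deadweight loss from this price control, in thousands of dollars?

8400

In a free market, 716 - 6p = 8p - 110 gives the equilibrium p* = 59, q* = 362.
Since 29 < 59, the ceiling is binding.
At p = 29: qd = 716 - 6·29 = 542 and qs = 8·29 - 110 = 122.
Quantity traded falls to 122. At q = 122 the demand price is (716 - 122)/6 = 99 and the supply price is (110 + 122)/8 = 29.
Deadweight loss = ½ · (99 - 29) · (362 - 122) = ½ · 70 · 240 = 8400.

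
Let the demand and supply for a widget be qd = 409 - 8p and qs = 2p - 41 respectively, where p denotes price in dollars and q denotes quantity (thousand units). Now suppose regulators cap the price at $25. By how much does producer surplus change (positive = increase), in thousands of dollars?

-580

Setting quantity demanded equal to quantity supplied, 409 - 8p = 2p - 41, gives p* = 45 and q* = 49.
Since 25 < 45, the ceiling is binding.
At p = 25: qd = 409 - 8·25 = 209 and qs = 2·25 - 41 = 9.
Producer surplus without the control is ½ · (45 - 20.5) · 49 = 600.25.
With the ceiling, producers sell 9 units at 25, so PS = ½ · (25 - 20.5) · 9 = 20.25.
Change in producer surplus = 20.25 - 600.25 = -580.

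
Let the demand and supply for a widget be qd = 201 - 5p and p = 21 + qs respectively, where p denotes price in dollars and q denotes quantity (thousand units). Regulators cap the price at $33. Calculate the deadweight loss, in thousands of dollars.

9.6

Rearranging supply gives qs = p - 21. Without the control the market clears where 201 - 5p = p - 21, i.e. p* = 37 and q* = 16.
Because the ceiling (33) lies below the market-clearing price, it is binding.
At p = 33: qd = 201 - 5·33 = 36 and qs = 33 - 21 = 12.
Quantity traded falls to 12. At q = 12 the demand price is (201 - 12)/5 = 37.8 and the supply price is 21 + 12 = 33.
Deadweight loss = ½ · (37.8 - 33) · (16 - 12) = ½ · 4.8 · 4 = 9.6.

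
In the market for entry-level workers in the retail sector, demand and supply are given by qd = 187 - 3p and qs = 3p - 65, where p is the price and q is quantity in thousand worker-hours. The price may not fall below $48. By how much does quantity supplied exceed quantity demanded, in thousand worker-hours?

Without the control the market clears where 187 - 3p = 3p - 65, i.e. p* = 42 and q* = 61.
The floor of 48 is above the equilibrium price 42, so it binds.
At p = 48: qd = 187 - 3·48 = 43 and qs = 3·48 - 65 = 79.
Surplus = qs - qd = 79 - 43 = 36.

36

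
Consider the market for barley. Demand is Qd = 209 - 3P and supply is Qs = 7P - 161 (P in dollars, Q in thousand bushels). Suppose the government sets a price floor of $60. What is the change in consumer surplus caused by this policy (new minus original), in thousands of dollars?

-1460.5

Setting quantity demanded equal to quantity supplied, 209 - 3P = 7P - 161, gives P* = 37 and Q* = 98.
Since 60 > 37, the floor is binding.
At P = 60: Qd = 209 - 3·60 = 29 and Qs = 7·60 - 161 = 259.
Consumer surplus without the control is ½ · (209/3 - 37) · 98 = 4802/3.
With the floor, consumers buy 29 units at 60, so CS = ½ · (209/3 - 60) · 29 = 841/6.
Change in consumer surplus = 841/6 - 4802/3 = -1460.5.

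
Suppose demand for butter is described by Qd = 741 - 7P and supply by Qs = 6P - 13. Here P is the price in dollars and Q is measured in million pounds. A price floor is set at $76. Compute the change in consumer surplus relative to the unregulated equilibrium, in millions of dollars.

-4896

Setting quantity demanded equal to quantity supplied, 741 - 7P = 6P - 13, gives P* = 58 and Q* = 335.
Since 76 > 58, the floor is binding.
At P = 76: Qd = 741 - 7·76 = 209 and Qs = 6·76 - 13 = 443.
Consumer surplus without the control is ½ · (741/7 - 58) · 335 = 112225/14.
With the floor, consumers buy 209 units at 76, so CS = ½ · (741/7 - 76) · 209 = 43681/14.
Change in consumer surplus = 43681/14 - 112225/14 = -4896.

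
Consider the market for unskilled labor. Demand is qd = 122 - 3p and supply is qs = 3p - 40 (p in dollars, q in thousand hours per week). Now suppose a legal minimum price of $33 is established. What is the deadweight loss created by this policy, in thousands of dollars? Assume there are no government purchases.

Setting quantity demanded equal to quantity supplied, 122 - 3p = 3p - 40, gives p* = 27 and q* = 41.
The floor of 33 is above the equilibrium price 27, so it binds.
At p = 33: qd = 122 - 3·33 = 23 and qs = 3·33 - 40 = 59.
Quantity traded falls to 23. At q = 23 the demand price is (122 - 23)/3 = 33 and the supply price is (40 + 23)/3 = 21.
Deadweight loss = ½ · (33 - 21) · (41 - 23) = ½ · 12 · 18 = 108.

108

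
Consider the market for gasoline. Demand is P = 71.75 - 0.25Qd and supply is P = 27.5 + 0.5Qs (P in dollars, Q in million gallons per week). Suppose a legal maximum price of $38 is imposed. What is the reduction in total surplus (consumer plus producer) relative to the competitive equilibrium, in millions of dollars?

Rearranging demand gives Qd = 287 - 4P; rearranging supply gives Qs = 2P - 55. Setting quantity demanded equal to quantity supplied, 287 - 4P = 2P - 55, gives P* = 57 and Q* = 59.
Since 38 < 57, the ceiling is binding.
At P = 38: Qd = 287 - 4·38 = 135 and Qs = 2·38 - 55 = 21.
Quantity traded falls to 21. At Q = 21 the demand price is (287 - 21)/4 = 66.5 and the supply price is (55 + 21)/2 = 38.
Deadweight loss = ½ · (66.5 - 38) · (59 - 21) = ½ · 28.5 · 38 = 541.5.

541.5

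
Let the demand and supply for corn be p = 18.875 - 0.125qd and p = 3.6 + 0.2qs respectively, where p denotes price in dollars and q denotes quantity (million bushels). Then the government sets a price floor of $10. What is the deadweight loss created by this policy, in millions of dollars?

Rearranging demand gives qd = 151 - 8p; rearranging supply gives qs = 5p - 18. Without the control the market clears where 151 - 8p = 5p - 18, i.e. p* = 13 and q* = 47.
The floor of 10 is below the equilibrium price 13, so it is not binding; the market clears at p* = 13, q* = 47.
Since the control does not bind, no trades are prevented and deadweight loss is zero.

0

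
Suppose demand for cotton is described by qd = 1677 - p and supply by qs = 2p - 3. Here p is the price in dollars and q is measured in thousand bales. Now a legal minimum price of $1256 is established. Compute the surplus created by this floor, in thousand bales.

In a free market, 1677 - p = 2p - 3 gives the equilibrium p* = 560, q* = 1117.
Since 1256 > 560, the floor is binding.
At p = 1256: qd = 1677 - 1256 = 421 and qs = 2·1256 - 3 = 2509.
Surplus = qs - qd = 2509 - 421 = 2088.

2088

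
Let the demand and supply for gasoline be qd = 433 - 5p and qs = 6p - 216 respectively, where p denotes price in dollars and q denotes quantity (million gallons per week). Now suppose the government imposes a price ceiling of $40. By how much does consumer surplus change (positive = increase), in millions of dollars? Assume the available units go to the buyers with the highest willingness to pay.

-843.6

Without the control the market clears where 433 - 5p = 6p - 216, i.e. p* = 59 and q* = 138.
The ceiling of 40 is below the equilibrium price 59, so it binds.
At p = 40: qd = 433 - 5·40 = 233 and qs = 6·40 - 216 = 24.
Consumer surplus without the control is ½ · (86.6 - 59) · 138 = 1904.4.
With the ceiling, 24 units are sold at 40 (assume they go to the highest-value buyers). The demand price at q = 24 is 81.8, so CS = ½ · [(86.6 - 40) + (81.8 - 40)] · 24 = 1060.8.
Change in consumer surplus = 1060.8 - 1904.4 = -843.6.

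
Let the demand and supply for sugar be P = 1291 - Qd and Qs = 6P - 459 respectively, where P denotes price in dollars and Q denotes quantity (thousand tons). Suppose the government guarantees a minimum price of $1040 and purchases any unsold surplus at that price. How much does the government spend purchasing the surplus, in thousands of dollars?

Rearranging demand gives Qd = 1291 - P. Equilibrium: 1291 - P = 6P - 459, so 1750 = 7P and P* = 250, Q* = 1041.
Because the floor (1040) lies above the market-clearing price, it is binding.
At P = 1040: Qd = 1291 - 1040 = 251 and Qs = 6·1040 - 459 = 5781.
Surplus = Qs - Qd = 5530.
Government expenditure = surplus × support price = 5530 × 1040 = 5751200.

5751200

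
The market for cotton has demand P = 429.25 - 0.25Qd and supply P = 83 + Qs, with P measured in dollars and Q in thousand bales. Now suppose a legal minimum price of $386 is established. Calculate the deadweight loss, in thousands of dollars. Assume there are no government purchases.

Rearranging demand gives Qd = 1717 - 4P; rearranging supply gives Qs = P - 83. Equilibrium: 1717 - 4P = P - 83, so 1800 = 5P and P* = 360, Q* = 277.
Since 386 > 360, the floor is binding.
At P = 386: Qd = 1717 - 4·386 = 173 and Qs = 386 - 83 = 303.
Quantity traded falls to 173. At Q = 173 the demand price is (1717 - 173)/4 = 386 and the supply price is 83 + 173 = 256.
Deadweight loss = ½ · (386 - 256) · (277 - 173) = ½ · 130 · 104 = 6760.

6760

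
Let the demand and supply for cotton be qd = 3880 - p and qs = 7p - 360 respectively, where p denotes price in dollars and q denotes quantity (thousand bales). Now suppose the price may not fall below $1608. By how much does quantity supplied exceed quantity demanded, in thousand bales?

Setting quantity demanded equal to quantity supplied, 3880 - p = 7p - 360, gives p* = 530 and q* = 3350.
The floor of 1608 is above the equilibrium price 530, so it binds.
At p = 1608: qd = 3880 - 1608 = 2272 and qs = 7·1608 - 360 = 10896.
Surplus = qs - qd = 10896 - 2272 = 8624.

8624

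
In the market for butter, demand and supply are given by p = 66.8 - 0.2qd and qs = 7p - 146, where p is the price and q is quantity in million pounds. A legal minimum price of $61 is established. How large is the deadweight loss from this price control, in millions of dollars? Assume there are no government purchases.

Rearranging demand gives qd = 334 - 5p. Setting quantity demanded equal to quantity supplied, 334 - 5p = 7p - 146, gives p* = 40 and q* = 134.
Because the floor (61) lies above the market-clearing price, it is binding.
At p = 61: qd = 334 - 5·61 = 29 and qs = 7·61 - 146 = 281.
Quantity traded falls to 29. At q = 29 the demand price is (334 - 29)/5 = 61 and the supply price is (146 + 29)/7 = 25.
Deadweight loss = ½ · (61 - 25) · (134 - 29) = ½ · 36 · 105 = 1890.

1890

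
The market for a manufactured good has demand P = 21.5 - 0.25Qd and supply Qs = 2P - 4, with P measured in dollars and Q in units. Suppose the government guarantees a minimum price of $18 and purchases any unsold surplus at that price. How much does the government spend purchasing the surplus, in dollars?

324

Rearranging demand gives Qd = 86 - 4P. In a free market, 86 - 4P = 2P - 4 gives the equilibrium P* = 15, Q* = 26.
Because the floor (18) lies above the market-clearing price, it is binding.
At P = 18: Qd = 86 - 4·18 = 14 and Qs = 2·18 - 4 = 32.
Surplus = Qs - Qd = 18.
Government expenditure = surplus × support price = 18 × 18 = 324.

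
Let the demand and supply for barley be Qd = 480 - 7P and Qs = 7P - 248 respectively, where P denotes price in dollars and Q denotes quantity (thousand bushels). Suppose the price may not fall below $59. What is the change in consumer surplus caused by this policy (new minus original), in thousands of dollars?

In a free market, 480 - 7P = 7P - 248 gives the equilibrium P* = 52, Q* = 116.
Since 59 > 52, the floor is binding.
At P = 59: Qd = 480 - 7·59 = 67 and Qs = 7·59 - 248 = 165.
Consumer surplus without the control is ½ · (480/7 - 52) · 116 = 6728/7.
With the floor, consumers buy 67 units at 59, so CS = ½ · (480/7 - 59) · 67 = 4489/14.
Change in consumer surplus = 4489/14 - 6728/7 = -640.5.

-640.5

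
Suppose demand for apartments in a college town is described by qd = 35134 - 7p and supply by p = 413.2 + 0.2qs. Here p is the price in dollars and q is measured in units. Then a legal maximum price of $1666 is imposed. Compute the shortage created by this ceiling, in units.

Rearranging supply gives qs = 5p - 2066. Setting quantity demanded equal to quantity supplied, 35134 - 7p = 5p - 2066, gives p* = 3100 and q* = 13434.
Because the ceiling (1666) lies below the market-clearing price, it is binding.
At p = 1666: qd = 35134 - 7·1666 = 23472 and qs = 5·1666 - 2066 = 6264.
Shortage = qd - qs = 23472 - 6264 = 17208.

17208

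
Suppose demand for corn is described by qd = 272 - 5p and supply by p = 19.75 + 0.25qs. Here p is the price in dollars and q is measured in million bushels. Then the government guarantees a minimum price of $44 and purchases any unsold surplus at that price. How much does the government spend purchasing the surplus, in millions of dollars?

1980

Rearranging supply gives qs = 4p - 79. Setting quantity demanded equal to quantity supplied, 272 - 5p = 4p - 79, gives p* = 39 and q* = 77.
The floor of 44 is above the equilibrium price 39, so it binds.
At p = 44: qd = 272 - 5·44 = 52 and qs = 4·44 - 79 = 97.
Surplus = qs - qd = 45.
Government expenditure = surplus × support price = 45 × 44 = 1980.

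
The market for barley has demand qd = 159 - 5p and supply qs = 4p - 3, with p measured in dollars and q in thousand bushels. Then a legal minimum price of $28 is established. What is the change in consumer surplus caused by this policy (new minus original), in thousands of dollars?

-440

Equilibrium: 159 - 5p = 4p - 3, so 162 = 9p and p* = 18, q* = 69.
Because the floor (28) lies above the market-clearing price, it is binding.
At p = 28: qd = 159 - 5·28 = 19 and qs = 4·28 - 3 = 109.
Consumer surplus without the control is ½ · (31.8 - 18) · 69 = 476.1.
With the floor, consumers buy 19 units at 28, so CS = ½ · (31.8 - 28) · 19 = 36.1.
Change in consumer surplus = 36.1 - 476.1 = -440.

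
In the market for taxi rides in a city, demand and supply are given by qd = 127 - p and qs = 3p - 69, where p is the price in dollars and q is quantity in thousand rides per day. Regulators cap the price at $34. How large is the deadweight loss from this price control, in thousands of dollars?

1350

Equilibrium: 127 - p = 3p - 69, so 196 = 4p and p* = 49, q* = 78.
The ceiling of 34 is below the equilibrium price 49, so it binds.
At p = 34: qd = 127 - 34 = 93 and qs = 3·34 - 69 = 33.
Quantity traded falls to 33. At q = 33 the demand price is 127 - 33 = 94 and the supply price is (69 + 33)/3 = 34.
Deadweight loss = ½ · (94 - 34) · (78 - 33) = ½ · 60 · 45 = 1350.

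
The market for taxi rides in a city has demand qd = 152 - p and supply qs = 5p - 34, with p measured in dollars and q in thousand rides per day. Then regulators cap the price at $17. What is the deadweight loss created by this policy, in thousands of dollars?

2940

Without the control the market clears where 152 - p = 5p - 34, i.e. p* = 31 and q* = 121.
Because the ceiling (17) lies below the market-clearing price, it is binding.
At p = 17: qd = 152 - 17 = 135 and qs = 5·17 - 34 = 51.
Quantity traded falls to 51. At q = 51 the demand price is 152 - 51 = 101 and the supply price is (34 + 51)/5 = 17.
Deadweight loss = ½ · (101 - 17) · (121 - 51) = ½ · 84 · 70 = 2940.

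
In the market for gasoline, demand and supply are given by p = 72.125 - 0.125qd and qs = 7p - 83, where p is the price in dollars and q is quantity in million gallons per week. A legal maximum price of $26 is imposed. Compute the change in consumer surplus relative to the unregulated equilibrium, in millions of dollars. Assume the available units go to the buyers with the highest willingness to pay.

Rearranging demand gives qd = 577 - 8p. Setting quantity demanded equal to quantity supplied, 577 - 8p = 7p - 83, gives p* = 44 and q* = 225.
Since 26 < 44, the ceiling is binding.
At p = 26: qd = 577 - 8·26 = 369 and qs = 7·26 - 83 = 99.
Consumer surplus without the control is ½ · (72.125 - 44) · 225 = 3164.0625.
With the ceiling, 99 units are sold at 26 (assume they go to the highest-value buyers). The demand price at q = 99 is 59.75, so CS = ½ · [(72.125 - 26) + (59.75 - 26)] · 99 = 3953.8125.
Change in consumer surplus = 3953.8125 - 3164.0625 = 789.75.

789.75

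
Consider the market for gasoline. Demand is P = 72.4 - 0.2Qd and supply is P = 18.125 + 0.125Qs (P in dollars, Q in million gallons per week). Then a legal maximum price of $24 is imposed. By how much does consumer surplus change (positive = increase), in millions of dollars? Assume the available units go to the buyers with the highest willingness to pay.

-735

Rearranging demand gives Qd = 362 - 5P; rearranging supply gives Qs = 8P - 145. Equilibrium: 362 - 5P = 8P - 145, so 507 = 13P and P* = 39, Q* = 167.
Because the ceiling (24) lies below the market-clearing price, it is binding.
At P = 24: Qd = 362 - 5·24 = 242 and Qs = 8·24 - 145 = 47.
Consumer surplus without the control is ½ · (72.4 - 39) · 167 = 2788.9.
With the ceiling, 47 units are sold at 24 (assume they go to the highest-value buyers). The demand price at Q = 47 is 63, so CS = ½ · [(72.4 - 24) + (63 - 24)] · 47 = 2053.9.
Change in consumer surplus = 2053.9 - 2788.9 = -735.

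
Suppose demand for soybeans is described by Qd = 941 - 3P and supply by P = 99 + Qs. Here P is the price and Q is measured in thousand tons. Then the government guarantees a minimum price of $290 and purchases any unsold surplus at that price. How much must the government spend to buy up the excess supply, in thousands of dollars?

34800

Rearranging supply gives Qs = P - 99. Without the control the market clears where 941 - 3P = P - 99, i.e. P* = 260 and Q* = 161.
Since 290 > 260, the floor is binding.
At P = 290: Qd = 941 - 3·290 = 71 and Qs = 290 - 99 = 191.
Surplus = Qs - Qd = 120.
Government expenditure = surplus × support price = 120 × 290 = 34800.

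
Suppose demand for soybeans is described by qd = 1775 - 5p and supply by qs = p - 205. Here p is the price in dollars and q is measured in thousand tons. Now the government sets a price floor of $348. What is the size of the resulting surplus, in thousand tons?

108

Equilibrium: 1775 - 5p = p - 205, so 1980 = 6p and p* = 330, q* = 125.
Since 348 > 330, the floor is binding.
At p = 348: qd = 1775 - 5·348 = 35 and qs = 348 - 205 = 143.
Surplus = qs - qd = 143 - 35 = 108.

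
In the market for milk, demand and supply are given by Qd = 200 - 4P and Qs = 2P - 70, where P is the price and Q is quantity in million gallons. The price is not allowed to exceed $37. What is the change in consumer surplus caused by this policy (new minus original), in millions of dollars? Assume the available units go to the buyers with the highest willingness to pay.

In a free market, 200 - 4P = 2P - 70 gives the equilibrium P* = 45, Q* = 20.
Since 37 < 45, the ceiling is binding.
At P = 37: Qd = 200 - 4·37 = 52 and Qs = 2·37 - 70 = 4.
Consumer surplus without the control is ½ · (50 - 45) · 20 = 50.
With the ceiling, 4 units are sold at 37 (assume they go to the highest-value buyers). The demand price at Q = 4 is 49, so CS = ½ · [(50 - 37) + (49 - 37)] · 4 = 50.
Change in consumer surplus = 50 - 50 = 0.

0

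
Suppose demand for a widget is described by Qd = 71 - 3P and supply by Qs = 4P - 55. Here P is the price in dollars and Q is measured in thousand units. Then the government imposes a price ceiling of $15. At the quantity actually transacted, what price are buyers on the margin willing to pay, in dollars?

Equilibrium: 71 - 3P = 4P - 55, so 126 = 7P and P* = 18, Q* = 17.
The ceiling of 15 is below the equilibrium price 18, so it binds.
At P = 15: Qd = 71 - 3·15 = 26 and Qs = 4·15 - 55 = 5.
Only 5 units reach the market. On the demand curve, the marginal buyer's willingness to pay at Q = 5 is (71 - 5)/3 = 22.

22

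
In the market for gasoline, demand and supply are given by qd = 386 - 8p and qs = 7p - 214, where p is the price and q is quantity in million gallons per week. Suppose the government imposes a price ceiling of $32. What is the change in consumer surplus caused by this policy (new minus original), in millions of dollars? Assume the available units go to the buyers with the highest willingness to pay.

-116

In a free market, 386 - 8p = 7p - 214 gives the equilibrium p* = 40, q* = 66.
Since 32 < 40, the ceiling is binding.
At p = 32: qd = 386 - 8·32 = 130 and qs = 7·32 - 214 = 10.
Consumer surplus without the control is ½ · (48.25 - 40) · 66 = 272.25.
With the ceiling, 10 units are sold at 32 (assume they go to the highest-value buyers). The demand price at q = 10 is 47, so CS = ½ · [(48.25 - 32) + (47 - 32)] · 10 = 156.25.
Change in consumer surplus = 156.25 - 272.25 = -116.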